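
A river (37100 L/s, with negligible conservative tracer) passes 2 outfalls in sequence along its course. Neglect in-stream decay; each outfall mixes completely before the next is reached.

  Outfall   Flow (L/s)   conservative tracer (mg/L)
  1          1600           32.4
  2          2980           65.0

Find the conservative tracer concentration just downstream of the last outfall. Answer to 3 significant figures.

Outfall 1: combined Q = 38700 L/s; C = (37100·0 + 1600·32.40)/38700 = 1.340 mg/L.
Outfall 2: combined Q = 41680 L/s; C = (38700·1.340 + 2980·65.00)/41680 = 5.891 mg/L.

5.89 mg/L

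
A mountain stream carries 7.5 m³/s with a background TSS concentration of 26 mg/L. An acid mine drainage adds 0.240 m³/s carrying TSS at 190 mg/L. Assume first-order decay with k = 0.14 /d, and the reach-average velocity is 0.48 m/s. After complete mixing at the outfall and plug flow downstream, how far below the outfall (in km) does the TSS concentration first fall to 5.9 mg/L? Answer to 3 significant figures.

Mixed concentration C = ΣQC/ΣQ = (7.500·26.00 + 0.2400·190.0) / 7.740 = 240.6/7.740 = 31.09 mg/L.
Set 31.09·exp(−k·t) = 5.9 → t = ln(31.09/5.9)/k = 1026000 s = 284.9 h.
Distance = v·t = 0.48·1026000 = 492300 m = 492.3 km.

492 km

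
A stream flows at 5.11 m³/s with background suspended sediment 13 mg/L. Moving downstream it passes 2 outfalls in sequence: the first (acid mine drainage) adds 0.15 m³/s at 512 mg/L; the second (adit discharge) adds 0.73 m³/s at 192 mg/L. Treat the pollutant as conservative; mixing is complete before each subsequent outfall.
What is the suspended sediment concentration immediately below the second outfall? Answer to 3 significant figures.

47.3 mg/L

Outfall 1: combined Q = 5.260 m³/s; C = (5.110·13.00 + 0.1500·512.0)/5.260 = 27.23 mg/L.
Outfall 2: combined Q = 5.990 m³/s; C = (5.260·27.23 + 0.7300·192.0)/5.990 = 47.31 mg/L.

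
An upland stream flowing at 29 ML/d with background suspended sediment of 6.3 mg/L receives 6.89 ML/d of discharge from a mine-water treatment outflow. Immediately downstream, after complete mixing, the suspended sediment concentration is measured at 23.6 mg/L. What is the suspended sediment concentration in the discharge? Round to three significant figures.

96.4 mg/L

Mass balance: 29.00·6.300 + 6.890·Cₑ = 35.89·23.60
→ Cₑ = (35.89·23.60 − 29.00·6.300) / 6.890 = 96.42 mg/L.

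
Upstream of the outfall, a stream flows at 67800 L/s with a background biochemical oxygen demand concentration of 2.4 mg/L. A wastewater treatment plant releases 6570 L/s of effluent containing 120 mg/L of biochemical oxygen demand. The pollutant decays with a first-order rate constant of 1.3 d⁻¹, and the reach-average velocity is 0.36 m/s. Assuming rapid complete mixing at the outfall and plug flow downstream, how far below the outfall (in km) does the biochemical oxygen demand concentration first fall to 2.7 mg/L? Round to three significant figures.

37.2 km

After mixing, C = (67800·2.400 + 6570·120.0) / 74370 = 951100/74370 = 12.79 mg/L.
Set 12.79·exp(−k·t) = 2.7 → t = ln(12.79/2.7)/k = 103400 s = 28.71 h.
Distance = v·t = 0.36·103400 = 37210 m = 37.21 km.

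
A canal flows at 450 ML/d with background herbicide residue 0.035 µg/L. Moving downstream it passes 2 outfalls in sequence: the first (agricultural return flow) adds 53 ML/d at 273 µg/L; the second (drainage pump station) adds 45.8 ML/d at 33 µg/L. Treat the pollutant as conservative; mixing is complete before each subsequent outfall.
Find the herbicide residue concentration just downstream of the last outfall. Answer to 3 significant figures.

29.1 µg/L

Below outfall 1: Q → 503.0 ML/d, C = (450.0·0.03500 + 53.00·273.0)/503.0 = 28.80 µg/L.
Below outfall 2: Q → 548.8 ML/d, C = (503.0·28.80 + 45.80·33.00)/548.8 = 29.15 µg/L.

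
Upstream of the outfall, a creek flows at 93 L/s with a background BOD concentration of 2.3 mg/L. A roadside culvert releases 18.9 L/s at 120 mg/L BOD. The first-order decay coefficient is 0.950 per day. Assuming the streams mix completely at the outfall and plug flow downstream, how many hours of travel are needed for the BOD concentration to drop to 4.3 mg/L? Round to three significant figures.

Mass balance: C = (93.00·2.300 + 18.90·120.0) / 111.9 = 2482/111.9 = 22.18 mg/L.
22.18·exp(−k·t) = 4.3 → t = ln(22.18/4.3)/k = 149200 s = 41.45 h.

41.4 h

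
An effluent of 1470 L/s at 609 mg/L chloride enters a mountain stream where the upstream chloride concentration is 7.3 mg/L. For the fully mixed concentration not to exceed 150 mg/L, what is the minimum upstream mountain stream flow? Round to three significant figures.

Set C_mix = 150: (Q·7.300 + 1470·609.0) / (Q + 1470) = 150
→ Q = 1470·(609.0 − 150)/(150 − 7.300) = 4728 L/s.

4730 L/s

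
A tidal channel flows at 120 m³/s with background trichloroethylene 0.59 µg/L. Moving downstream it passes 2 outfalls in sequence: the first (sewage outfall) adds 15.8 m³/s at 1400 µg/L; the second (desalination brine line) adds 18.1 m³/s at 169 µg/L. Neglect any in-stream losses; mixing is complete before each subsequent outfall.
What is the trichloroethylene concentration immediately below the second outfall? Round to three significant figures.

164 µg/L

Below outfall 1: Q → 135.8 m³/s, C = (120.0·0.5900 + 15.80·1400)/135.8 = 163.4 µg/L.
Below outfall 2: Q → 153.9 m³/s, C = (135.8·163.4 + 18.10·169.0)/153.9 = 164.1 µg/L.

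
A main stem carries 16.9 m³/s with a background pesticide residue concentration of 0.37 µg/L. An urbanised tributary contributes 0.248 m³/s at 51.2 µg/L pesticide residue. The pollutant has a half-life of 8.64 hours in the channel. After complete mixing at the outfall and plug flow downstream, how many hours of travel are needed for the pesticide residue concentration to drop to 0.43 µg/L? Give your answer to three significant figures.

Mixed concentration C = ΣQC/ΣQ = (16.90·0.3700 + 0.2480·51.20) / 17.15 = 18.95/17.15 = 1.105 µg/L.
Half-life 8.64 h → k = ln 2 / 8.64 = 0.08023 h⁻¹ = 1.925 d⁻¹.
1.105·exp(−k·t) = 0.43 → t = ln(1.105/0.43)/k = 42360 s = 11.77 h.

11.8 h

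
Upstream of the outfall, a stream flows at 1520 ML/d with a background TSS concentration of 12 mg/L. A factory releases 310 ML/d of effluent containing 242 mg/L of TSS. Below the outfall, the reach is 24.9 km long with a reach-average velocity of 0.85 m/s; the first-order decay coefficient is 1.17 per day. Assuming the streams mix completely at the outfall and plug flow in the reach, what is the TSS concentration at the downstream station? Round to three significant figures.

Conservation of mass: C = (1520·12.00 + 310.0·242.0) / 1830 = 93260/1830 = 50.96 mg/L.
Travel time t = 24.9·1000 / 0.85 = 29290 s = 8.137 h.
After decay, C = 50.96 × e^(−kt) = 50.96 × 0.6725 = 34.27 mg/L.

34.3 mg/L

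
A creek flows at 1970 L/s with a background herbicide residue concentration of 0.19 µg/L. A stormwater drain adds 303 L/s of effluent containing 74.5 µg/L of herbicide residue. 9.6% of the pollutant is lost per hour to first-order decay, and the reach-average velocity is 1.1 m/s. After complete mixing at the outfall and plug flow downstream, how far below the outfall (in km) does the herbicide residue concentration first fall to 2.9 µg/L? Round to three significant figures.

Mass balance: C = (1970·0.1900 + 303.0·74.50) / 2273 = 22950/2273 = 10.10 µg/L.
9.6%/h lost → k = −ln(1 − 0.096) = 0.1009 h⁻¹.
Set 10.10·exp(−k·t) = 2.9 → t = ln(10.10/2.9)/k = 44490 s = 12.36 h.
Distance = v·t = 1.1·44490 = 48940 m = 48.94 km.

48.9 km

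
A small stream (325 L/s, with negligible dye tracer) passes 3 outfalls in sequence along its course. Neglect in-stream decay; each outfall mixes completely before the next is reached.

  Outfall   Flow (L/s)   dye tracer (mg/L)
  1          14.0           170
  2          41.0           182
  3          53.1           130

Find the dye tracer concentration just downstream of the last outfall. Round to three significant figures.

38.7 mg/L

Below outfall 1: Q → 339.0 L/s, C = (325.0·0 + 14.00·170.0)/339.0 = 7.021 mg/L.
Below outfall 2: Q → 380.0 L/s, C = (339.0·7.021 + 41.00·182.0)/380.0 = 25.90 mg/L.
Below outfall 3: Q → 433.1 L/s, C = (380.0·25.90 + 53.10·130.0)/433.1 = 38.66 mg/L.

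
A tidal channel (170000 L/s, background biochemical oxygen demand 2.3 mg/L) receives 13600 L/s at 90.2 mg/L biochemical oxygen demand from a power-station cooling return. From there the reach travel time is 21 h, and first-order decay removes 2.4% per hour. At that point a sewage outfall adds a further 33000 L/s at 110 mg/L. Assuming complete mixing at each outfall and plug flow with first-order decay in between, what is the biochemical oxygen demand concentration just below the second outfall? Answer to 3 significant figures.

21.2 mg/L

Mass balance: C = (170000·2.300 + 13600·90.20) / 183600 = 1618000/183600 = 8.811 mg/L; combined flow 183600 L/s.
2.4%/h lost → k = −ln(1 − 0.024) = 0.02429 h⁻¹.
Applying C = C₀e^(−kt): 8.811 × 0.6004 = 5.290 mg/L.
At the second outfall, C = (183600·5.290 + 33000·110.0) / (183600 + 33000) = 21.24 mg/L.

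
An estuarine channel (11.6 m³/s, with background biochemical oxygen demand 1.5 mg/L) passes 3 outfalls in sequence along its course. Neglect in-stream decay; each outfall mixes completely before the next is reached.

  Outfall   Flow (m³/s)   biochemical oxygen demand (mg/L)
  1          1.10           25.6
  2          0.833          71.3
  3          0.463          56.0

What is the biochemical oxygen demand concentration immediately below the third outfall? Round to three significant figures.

After outfall 1: Q = 11.60 + 1.100 = 12.70 m³/s; C = (11.60·1.500 + 1.100·25.60)/12.70 = 3.587 mg/L.
After outfall 2: Q = 12.70 + 0.8330 = 13.53 m³/s; C = (12.70·3.587 + 0.8330·71.30)/13.53 = 7.755 mg/L.
After outfall 3: Q = 13.53 + 0.4630 = 14.00 m³/s; C = (13.53·7.755 + 0.4630·56.00)/14.00 = 9.351 mg/L.

9.35 mg/L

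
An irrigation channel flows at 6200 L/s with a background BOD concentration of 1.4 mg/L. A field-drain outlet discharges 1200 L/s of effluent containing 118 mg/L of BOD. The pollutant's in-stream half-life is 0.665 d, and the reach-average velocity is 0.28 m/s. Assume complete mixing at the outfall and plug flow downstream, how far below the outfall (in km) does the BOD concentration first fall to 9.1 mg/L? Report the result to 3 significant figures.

18.6 km

Flow-weighted average: C = (6200·1.400 + 1200·118.0) / 7400 = 150300/7400 = 20.31 mg/L.
Half-life 0.665 d → k = ln 2 / 0.665 = 1.042 d⁻¹.
Set 20.31·exp(−k·t) = 9.1 → t = ln(20.31/9.1)/k = 66540 s = 18.48 h.
Distance = v·t = 0.28·66540 = 18630 m = 18.63 km.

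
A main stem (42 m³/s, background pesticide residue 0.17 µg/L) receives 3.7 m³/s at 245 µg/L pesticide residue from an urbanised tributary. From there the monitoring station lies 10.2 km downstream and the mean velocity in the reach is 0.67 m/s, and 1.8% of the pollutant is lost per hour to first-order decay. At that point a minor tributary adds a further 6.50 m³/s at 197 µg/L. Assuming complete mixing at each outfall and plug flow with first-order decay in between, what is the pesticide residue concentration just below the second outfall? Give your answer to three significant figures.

40.7 µg/L

Flow-weighted average: C = (42.00·0.1700 + 3.700·245.0) / 45.70 = 913.6/45.70 = 19.99 µg/L; combined flow 45.70 m³/s.
Travel time t = 10.2·1000 / 0.67 = 15220 s = 4.229 h.
1.8%/h lost → k = −ln(1 − 0.018) = 0.01816 h⁻¹.
After decay, C = 19.99 × e^(−kt) = 19.99 × 0.9261 = 18.51 µg/L.
At the second outfall, C = (45.70·18.51 + 6.500·197.0) / (45.70 + 6.500) = 40.74 µg/L.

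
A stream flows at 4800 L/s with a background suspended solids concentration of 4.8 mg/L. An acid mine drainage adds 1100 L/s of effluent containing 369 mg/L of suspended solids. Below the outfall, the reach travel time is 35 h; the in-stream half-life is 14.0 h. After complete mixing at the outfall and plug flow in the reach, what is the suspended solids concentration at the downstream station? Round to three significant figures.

Mixed concentration C = ΣQC/ΣQ = (4800·4.800 + 1100·369.0) / 5900 = 428900/5900 = 72.70 mg/L.
Half-life 14.0 h → k = ln 2 / 14.0 = 0.04951 h⁻¹ = 1.188 d⁻¹.
After decay, C = 72.70 × e^(−kt) = 72.70 × 0.1768 = 12.85 mg/L.

12.9 mg/L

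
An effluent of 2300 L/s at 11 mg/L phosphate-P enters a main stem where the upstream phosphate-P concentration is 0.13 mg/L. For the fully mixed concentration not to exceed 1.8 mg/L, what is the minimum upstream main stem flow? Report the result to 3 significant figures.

12700 L/s

Set C_mix = 1.8: (Q·0.1300 + 2300·11.00) / (Q + 2300) = 1.8
→ Q = 2300·(11.00 − 1.8)/(1.8 − 0.1300) = 12670 L/s.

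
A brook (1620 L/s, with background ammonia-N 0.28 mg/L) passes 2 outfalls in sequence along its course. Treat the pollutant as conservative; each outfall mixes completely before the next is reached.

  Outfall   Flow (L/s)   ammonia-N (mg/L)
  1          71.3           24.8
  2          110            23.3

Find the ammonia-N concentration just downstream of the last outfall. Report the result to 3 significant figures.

2.66 mg/L

Below outfall 1: Q → 1691 L/s, C = (1620·0.2800 + 71.30·24.80)/1691 = 1.314 mg/L.
Below outfall 2: Q → 1801 L/s, C = (1691·1.314 + 110.0·23.30)/1801 = 2.656 mg/L.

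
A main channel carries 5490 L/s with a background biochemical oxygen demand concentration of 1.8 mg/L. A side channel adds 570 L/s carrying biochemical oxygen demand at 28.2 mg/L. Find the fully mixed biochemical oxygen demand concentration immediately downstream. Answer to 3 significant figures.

4.28 mg/L

After mixing, C = (5490·1.800 + 570.0·28.20) / 6060 = 25960/6060 = 4.283 mg/L.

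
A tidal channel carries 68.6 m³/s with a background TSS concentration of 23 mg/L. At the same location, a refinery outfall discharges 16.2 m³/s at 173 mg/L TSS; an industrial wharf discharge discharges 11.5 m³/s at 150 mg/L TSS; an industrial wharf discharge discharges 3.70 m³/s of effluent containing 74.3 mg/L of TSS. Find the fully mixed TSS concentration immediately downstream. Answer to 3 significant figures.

63.8 mg/L

Conservation of mass: C = (68.60·23.00 + 16.20·173.0 + 11.50·150.0 + 3.700·74.30) / 100.0 = 6380/100.0 = 63.80 mg/L.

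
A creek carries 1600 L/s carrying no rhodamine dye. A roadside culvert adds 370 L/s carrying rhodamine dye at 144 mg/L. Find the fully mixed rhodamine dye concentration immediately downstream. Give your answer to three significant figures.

27.0 mg/L

Mixed concentration C = ΣQC/ΣQ = (1600·0 + 370.0·144.0) / 1970 = 53280/1970 = 27.05 mg/L.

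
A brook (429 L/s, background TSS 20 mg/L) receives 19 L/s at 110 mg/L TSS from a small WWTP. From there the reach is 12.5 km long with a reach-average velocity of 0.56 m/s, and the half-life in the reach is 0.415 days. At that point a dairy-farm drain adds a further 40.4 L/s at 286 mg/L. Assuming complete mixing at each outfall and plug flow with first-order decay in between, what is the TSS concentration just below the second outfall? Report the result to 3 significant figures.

Mass balance: C = (429.0·20.00 + 19.00·110.0) / 448.0 = 10670/448.0 = 23.82 mg/L; combined flow 448.0 L/s.
Travel time t = 12.5·1000 / 0.56 = 22320 s = 6.200 h.
Half-life 0.415 d → k = ln 2 / 0.415 = 1.670 d⁻¹.
After decay, C = 23.82 × e^(−kt) = 23.82 × 0.6495 = 15.47 mg/L.
At the second outfall, C = (448.0·15.47 + 40.40·286.0) / (448.0 + 40.40) = 37.85 mg/L.

37.8 mg/L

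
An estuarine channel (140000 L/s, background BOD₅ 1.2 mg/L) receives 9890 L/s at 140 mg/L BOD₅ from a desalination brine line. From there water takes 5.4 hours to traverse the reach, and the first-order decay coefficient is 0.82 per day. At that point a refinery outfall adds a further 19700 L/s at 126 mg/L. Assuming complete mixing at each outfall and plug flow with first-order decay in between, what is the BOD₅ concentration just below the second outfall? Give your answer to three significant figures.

22.2 mg/L

After mixing, C = (140000·1.200 + 9890·140.0) / 149900 = 1553000/149900 = 10.36 mg/L; combined flow 149900 L/s.
Applying C = C₀e^(−kt): 10.36 × 0.8315 = 8.613 mg/L.
At the second outfall, C = (149900·8.613 + 19700·126.0) / (149900 + 19700) = 22.25 mg/L.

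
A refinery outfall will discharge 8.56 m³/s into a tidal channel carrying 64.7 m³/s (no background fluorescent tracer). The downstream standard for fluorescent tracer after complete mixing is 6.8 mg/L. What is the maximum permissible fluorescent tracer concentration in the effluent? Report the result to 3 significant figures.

58.2 mg/L

At the limit, (Qr·Cr + Qe·Cₑ)/(Qr + Qe) = 6.8:
Cₑ = (73.26·6.8 − 64.70·0) / 8.560 = 58.20 mg/L.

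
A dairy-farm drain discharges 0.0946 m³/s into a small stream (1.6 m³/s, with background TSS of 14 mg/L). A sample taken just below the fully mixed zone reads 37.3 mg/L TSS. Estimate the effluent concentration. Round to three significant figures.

431 mg/L

Mass balance: 1.600·14.00 + 0.09460·Cₑ = 1.695·37.30
→ Cₑ = (1.695·37.30 − 1.600·14.00) / 0.09460 = 431.4 mg/L.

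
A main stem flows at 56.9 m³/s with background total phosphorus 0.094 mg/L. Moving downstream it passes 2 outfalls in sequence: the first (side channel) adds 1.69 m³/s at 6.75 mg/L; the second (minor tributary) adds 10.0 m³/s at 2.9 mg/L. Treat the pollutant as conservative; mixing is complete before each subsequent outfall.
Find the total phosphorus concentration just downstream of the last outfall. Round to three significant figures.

After outfall 1: Q = 56.90 + 1.690 = 58.59 m³/s; C = (56.90·0.09400 + 1.690·6.750)/58.59 = 0.2860 mg/L.
After outfall 2: Q = 58.59 + 10.00 = 68.59 m³/s; C = (58.59·0.2860 + 10.00·2.900)/68.59 = 0.6671 mg/L.

0.667 mg/L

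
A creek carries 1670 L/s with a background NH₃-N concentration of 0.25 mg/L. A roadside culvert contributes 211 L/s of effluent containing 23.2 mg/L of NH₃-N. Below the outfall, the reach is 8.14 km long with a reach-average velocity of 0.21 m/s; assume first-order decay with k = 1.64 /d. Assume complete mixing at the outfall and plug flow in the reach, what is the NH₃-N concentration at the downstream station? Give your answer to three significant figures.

1.35 mg/L

Conservation of mass: C = (1670·0.2500 + 211.0·23.20) / 1881 = 5313/1881 = 2.824 mg/L.
Travel time t = 8.14·1000 / 0.21 = 38760 s = 10.77 h.
First-order decay: C = 2.824·exp(−k·t) = 2.824·0.4791 = 1.353 mg/L.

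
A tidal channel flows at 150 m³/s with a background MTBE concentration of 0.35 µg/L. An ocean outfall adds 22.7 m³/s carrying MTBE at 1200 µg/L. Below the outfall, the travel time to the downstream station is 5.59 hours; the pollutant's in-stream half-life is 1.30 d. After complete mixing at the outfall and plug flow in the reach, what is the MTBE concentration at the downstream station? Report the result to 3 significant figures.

Mass balance: C = (150.0·0.3500 + 22.70·1200) / 172.7 = 27290/172.7 = 158.0 µg/L.
Half-life 1.30 d → k = ln 2 / 1.30 = 0.5332 d⁻¹.
Applying C = C₀e^(−kt): 158.0 × 0.8832 = 139.6 µg/L.

140 µg/L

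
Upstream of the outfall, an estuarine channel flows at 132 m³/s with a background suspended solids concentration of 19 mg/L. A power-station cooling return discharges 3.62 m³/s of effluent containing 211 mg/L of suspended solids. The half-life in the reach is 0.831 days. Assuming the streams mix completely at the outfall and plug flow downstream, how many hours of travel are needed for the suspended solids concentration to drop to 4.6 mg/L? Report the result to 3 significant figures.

After mixing, C = (132.0·19.00 + 3.620·211.0) / 135.6 = 3272/135.6 = 24.12 mg/L.
Half-life 0.831 d → k = ln 2 / 0.831 = 0.8341 d⁻¹.
24.12·exp(−k·t) = 4.6 → t = ln(24.12/4.6)/k = 171700 s = 47.68 h.

47.7 h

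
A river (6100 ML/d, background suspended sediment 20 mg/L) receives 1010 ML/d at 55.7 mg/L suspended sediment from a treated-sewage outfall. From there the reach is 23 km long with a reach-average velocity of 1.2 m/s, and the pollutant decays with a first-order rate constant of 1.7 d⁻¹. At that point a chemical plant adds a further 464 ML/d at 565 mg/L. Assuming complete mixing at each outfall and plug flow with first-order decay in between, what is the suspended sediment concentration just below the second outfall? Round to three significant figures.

Conservation of mass: C = (6100·20.00 + 1010·55.70) / 7110 = 178300/7110 = 25.07 mg/L; combined flow 7110 ML/d.
Travel time t = 23·1000 / 1.2 = 19170 s = 5.324 h.
First-order decay: C = 25.07·exp(−k·t) = 25.07·0.6858 = 17.19 mg/L.
Second outfall: C = (7110·17.19 + 464.0·565.0)/7574 = 50.75 mg/L.

50.8 mg/L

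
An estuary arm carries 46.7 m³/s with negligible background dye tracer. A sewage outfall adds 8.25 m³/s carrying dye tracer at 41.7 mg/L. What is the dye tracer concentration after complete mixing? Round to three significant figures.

6.26 mg/L

Mixed concentration C = ΣQC/ΣQ = (46.70·0 + 8.250·41.70) / 54.95 = 344.0/54.95 = 6.261 mg/L.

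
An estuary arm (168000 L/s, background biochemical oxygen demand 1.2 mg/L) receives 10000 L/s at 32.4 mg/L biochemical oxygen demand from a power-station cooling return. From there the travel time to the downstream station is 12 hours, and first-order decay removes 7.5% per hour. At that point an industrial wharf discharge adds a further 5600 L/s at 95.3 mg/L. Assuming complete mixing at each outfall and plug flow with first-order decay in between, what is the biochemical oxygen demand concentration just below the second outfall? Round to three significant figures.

4.03 mg/L

Conservation of mass: C = (168000·1.200 + 10000·32.40) / 178000 = 525600/178000 = 2.953 mg/L; combined flow 178000 L/s.
7.5%/h lost → k = −ln(1 − 0.075) = 0.07796 h⁻¹.
First-order decay: C = 2.953·exp(−k·t) = 2.953·0.3924 = 1.159 mg/L.
Second outfall: C = (178000·1.159 + 5600·95.30)/183600 = 4.030 mg/L.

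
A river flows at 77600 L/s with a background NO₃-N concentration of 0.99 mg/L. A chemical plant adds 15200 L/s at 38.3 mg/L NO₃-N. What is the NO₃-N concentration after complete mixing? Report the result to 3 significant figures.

After mixing, C = (77600·0.9900 + 15200·38.30) / 92800 = 659000/92800 = 7.101 mg/L.

7.10 mg/L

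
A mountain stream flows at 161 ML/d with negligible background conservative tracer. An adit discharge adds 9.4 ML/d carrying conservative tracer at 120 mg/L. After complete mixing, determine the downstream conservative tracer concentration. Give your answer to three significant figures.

Mass balance: C = (161.0·0 + 9.400·120.0) / 170.4 = 1128/170.4 = 6.620 mg/L.

6.62 mg/L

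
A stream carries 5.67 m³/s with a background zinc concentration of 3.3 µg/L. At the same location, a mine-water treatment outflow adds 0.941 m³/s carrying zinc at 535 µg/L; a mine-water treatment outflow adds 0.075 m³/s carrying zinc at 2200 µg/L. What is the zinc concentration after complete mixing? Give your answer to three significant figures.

103 µg/L

Flow-weighted average: C = (5.670·3.300 + 0.9410·535.0 + 0.07500·2200) / 6.686 = 687.1/6.686 = 102.8 µg/L.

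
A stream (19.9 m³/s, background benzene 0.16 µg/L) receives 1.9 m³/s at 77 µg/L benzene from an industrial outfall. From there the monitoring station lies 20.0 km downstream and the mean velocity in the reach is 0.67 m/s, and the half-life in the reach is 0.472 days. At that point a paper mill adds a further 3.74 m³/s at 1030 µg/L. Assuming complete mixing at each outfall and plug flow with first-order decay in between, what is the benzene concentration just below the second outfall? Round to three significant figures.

154 µg/L

Flow-weighted average: C = (19.90·0.1600 + 1.900·77.00) / 21.80 = 149.5/21.80 = 6.857 µg/L; combined flow 21.80 m³/s.
Travel time t = 20.0·1000 / 0.67 = 29850 s = 8.292 h.
Half-life 0.472 d → k = ln 2 / 0.472 = 1.469 d⁻¹.
After decay, C = 6.857 × e^(−kt) = 6.857 × 0.6021 = 4.128 µg/L.
Second outfall: C = (21.80·4.128 + 3.740·1030)/25.54 = 154.4 µg/L.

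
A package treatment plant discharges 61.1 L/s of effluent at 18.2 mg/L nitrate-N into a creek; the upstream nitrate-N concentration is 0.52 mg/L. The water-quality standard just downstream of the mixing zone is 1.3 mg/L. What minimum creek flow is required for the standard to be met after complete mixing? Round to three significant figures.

Set C_mix = 1.3: (Q·0.5200 + 61.10·18.20) / (Q + 61.10) = 1.3
→ Q = 61.10·(18.20 − 1.3)/(1.3 − 0.5200) = 1324 L/s.

1320 L/s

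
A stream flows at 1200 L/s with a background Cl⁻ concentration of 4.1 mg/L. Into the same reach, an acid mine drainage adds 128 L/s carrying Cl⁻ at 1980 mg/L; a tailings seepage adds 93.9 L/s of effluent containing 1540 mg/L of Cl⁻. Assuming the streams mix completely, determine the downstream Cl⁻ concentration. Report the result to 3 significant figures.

Mass balance: C = (1200·4.100 + 128.0·1980 + 93.90·1540) / 1422 = 403000/1422 = 283.4 mg/L.

283 mg/L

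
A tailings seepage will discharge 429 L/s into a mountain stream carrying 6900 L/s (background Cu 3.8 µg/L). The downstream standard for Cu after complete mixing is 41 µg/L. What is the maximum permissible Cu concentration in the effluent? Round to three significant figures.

At the limit, (Qr·Cr + Qe·Cₑ)/(Qr + Qe) = 41:
Cₑ = (7329·41 − 6900·3.800) / 429.0 = 639.3 µg/L.

639 µg/L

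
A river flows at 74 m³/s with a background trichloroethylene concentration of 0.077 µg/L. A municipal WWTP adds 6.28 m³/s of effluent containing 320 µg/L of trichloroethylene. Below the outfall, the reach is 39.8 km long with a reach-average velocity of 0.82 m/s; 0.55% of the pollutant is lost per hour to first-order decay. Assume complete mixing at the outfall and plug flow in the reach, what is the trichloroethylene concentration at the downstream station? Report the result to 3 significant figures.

23.3 µg/L

Conservation of mass: C = (74.00·0.07700 + 6.280·320.0) / 80.28 = 2015/80.28 = 25.10 µg/L.
Travel time t = 39.8·1000 / 0.82 = 48540 s = 13.48 h.
0.55%/h lost → k = −ln(1 − 0.0055) = 0.005515 h⁻¹.
Decay over the reach: 25.10·exp(−kt) = 25.10·0.9283 = 23.30 µg/L.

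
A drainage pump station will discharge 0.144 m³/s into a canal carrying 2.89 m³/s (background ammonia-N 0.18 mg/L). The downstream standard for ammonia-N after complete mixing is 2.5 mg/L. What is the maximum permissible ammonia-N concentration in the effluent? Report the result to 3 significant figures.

49.1 mg/L

At the limit, (Qr·Cr + Qe·Cₑ)/(Qr + Qe) = 2.5:
Cₑ = (3.034·2.5 − 2.890·0.1800) / 0.1440 = 49.06 mg/L.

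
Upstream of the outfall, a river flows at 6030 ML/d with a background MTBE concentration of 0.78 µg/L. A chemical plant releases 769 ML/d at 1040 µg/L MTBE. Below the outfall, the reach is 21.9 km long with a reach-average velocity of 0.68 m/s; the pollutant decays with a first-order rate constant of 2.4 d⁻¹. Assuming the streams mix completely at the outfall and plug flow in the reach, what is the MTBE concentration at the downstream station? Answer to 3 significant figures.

Mixed concentration C = ΣQC/ΣQ = (6030·0.7800 + 769.0·1040) / 6799 = 804500/6799 = 118.3 µg/L.
Travel time t = 21.9·1000 / 0.68 = 32210 s = 8.946 h.
First-order decay: C = 118.3·exp(−k·t) = 118.3·0.4088 = 48.37 µg/L.

48.4 µg/L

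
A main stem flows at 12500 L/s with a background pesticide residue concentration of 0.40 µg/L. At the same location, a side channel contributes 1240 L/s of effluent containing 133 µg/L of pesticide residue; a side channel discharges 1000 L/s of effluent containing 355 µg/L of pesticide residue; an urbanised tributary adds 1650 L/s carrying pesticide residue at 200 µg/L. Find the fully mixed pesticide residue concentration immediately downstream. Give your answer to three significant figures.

Flow-weighted average: C = (12500·0.4000 + 1240·133.0 + 1000·355.0 + 1650·200.0) / 16390 = 854900/16390 = 52.16 µg/L.

52.2 µg/L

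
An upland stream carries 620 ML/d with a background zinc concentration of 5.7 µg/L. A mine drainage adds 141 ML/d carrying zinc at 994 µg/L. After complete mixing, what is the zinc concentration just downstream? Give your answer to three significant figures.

189 µg/L

Flow-weighted average: C = (620.0·5.700 + 141.0·994.0) / 761.0 = 143700/761.0 = 188.8 µg/L.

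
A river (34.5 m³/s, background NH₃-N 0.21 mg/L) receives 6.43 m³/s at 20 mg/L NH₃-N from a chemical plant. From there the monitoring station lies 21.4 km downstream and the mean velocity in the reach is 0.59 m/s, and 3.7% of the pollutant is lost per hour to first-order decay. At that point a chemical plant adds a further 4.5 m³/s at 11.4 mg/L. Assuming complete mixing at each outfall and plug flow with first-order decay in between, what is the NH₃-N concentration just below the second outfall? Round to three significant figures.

Flow-weighted average: C = (34.50·0.2100 + 6.430·20.00) / 40.93 = 135.8/40.93 = 3.319 mg/L; combined flow 40.93 m³/s.
Travel time t = 21.4·1000 / 0.59 = 36270 s = 10.08 h.
3.7%/h lost → k = −ln(1 − 0.037) = 0.03770 h⁻¹.
Applying C = C₀e^(−kt): 3.319 × 0.6840 = 2.270 mg/L.
Second outfall: C = (40.93·2.270 + 4.500·11.40)/45.43 = 3.174 mg/L.

3.17 mg/L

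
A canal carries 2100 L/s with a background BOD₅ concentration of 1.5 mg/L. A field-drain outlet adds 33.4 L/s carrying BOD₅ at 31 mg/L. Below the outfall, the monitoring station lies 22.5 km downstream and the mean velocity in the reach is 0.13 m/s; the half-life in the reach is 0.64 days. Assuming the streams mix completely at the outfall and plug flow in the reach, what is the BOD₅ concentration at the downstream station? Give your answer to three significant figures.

Flow-weighted average: C = (2100·1.500 + 33.40·31.00) / 2133 = 4185/2133 = 1.962 mg/L.
Travel time t = 22.5·1000 / 0.13 = 173100 s = 48.08 h.
Half-life 0.64 d → k = ln 2 / 0.64 = 1.083 d⁻¹.
Applying C = C₀e^(−kt): 1.962 × 0.1142 = 0.2241 mg/L.

0.224 mg/L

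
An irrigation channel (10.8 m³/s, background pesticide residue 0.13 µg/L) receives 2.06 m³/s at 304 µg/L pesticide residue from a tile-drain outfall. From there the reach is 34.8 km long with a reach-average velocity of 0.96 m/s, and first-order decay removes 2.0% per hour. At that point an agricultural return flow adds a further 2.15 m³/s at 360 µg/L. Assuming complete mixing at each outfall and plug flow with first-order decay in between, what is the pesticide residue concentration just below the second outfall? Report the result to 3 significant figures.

Mass balance: C = (10.80·0.1300 + 2.060·304.0) / 12.86 = 627.6/12.86 = 48.81 µg/L; combined flow 12.86 m³/s.
Travel time t = 34.8·1000 / 0.96 = 36250 s = 10.07 h.
2.0%/h lost → k = −ln(1 − 0.02) = 0.02020 h⁻¹.
Applying C = C₀e^(−kt): 48.81 × 0.8159 = 39.82 µg/L.
Second outfall: C = (12.86·39.82 + 2.150·360.0)/15.01 = 85.68 µg/L.

85.7 µg/L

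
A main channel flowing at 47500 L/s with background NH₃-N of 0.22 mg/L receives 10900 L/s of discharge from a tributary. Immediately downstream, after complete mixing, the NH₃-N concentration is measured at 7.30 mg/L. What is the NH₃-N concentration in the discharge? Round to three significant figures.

38.2 mg/L

Mass balance: 47500·0.2200 + 10900·Cₑ = 58400·7.300
→ Cₑ = (58400·7.300 − 47500·0.2200) / 10900 = 38.15 mg/L.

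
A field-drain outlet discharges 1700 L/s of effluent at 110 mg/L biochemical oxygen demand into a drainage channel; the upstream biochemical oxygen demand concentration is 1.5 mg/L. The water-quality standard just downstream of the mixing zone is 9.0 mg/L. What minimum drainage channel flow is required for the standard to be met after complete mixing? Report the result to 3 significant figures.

Set C_mix = 9.0: (Q·1.500 + 1700·110.0) / (Q + 1700) = 9.0
→ Q = 1700·(110.0 − 9.0)/(9.0 − 1.500) = 22890 L/s.

22900 L/s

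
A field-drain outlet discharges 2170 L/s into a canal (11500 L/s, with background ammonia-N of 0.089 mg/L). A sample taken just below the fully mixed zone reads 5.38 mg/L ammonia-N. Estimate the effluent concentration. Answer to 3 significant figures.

33.4 mg/L

Mass balance: 11500·0.08900 + 2170·Cₑ = 13670·5.380
→ Cₑ = (13670·5.380 − 11500·0.08900) / 2170 = 33.42 mg/L.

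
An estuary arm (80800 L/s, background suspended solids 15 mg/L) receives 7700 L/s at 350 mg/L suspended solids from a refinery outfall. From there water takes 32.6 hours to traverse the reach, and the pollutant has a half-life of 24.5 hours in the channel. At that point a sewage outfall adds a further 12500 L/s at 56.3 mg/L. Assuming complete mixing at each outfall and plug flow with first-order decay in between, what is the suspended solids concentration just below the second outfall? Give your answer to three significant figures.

Mixed concentration C = ΣQC/ΣQ = (80800·15.00 + 7700·350.0) / 88500 = 3907000/88500 = 44.15 mg/L; combined flow 88500 L/s.
Half-life 24.5 h → k = ln 2 / 24.5 = 0.02829 h⁻¹ = 0.6790 d⁻¹.
After decay, C = 44.15 × e^(−kt) = 44.15 × 0.3976 = 17.55 mg/L.
At the second outfall, C = (88500·17.55 + 12500·56.30) / (88500 + 12500) = 22.35 mg/L.

22.3 mg/L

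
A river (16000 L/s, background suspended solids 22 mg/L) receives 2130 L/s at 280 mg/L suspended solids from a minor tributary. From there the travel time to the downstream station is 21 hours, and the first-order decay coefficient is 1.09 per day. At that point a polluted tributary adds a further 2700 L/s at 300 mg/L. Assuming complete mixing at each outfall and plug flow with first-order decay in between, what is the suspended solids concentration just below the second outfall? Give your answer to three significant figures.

Mixed concentration C = ΣQC/ΣQ = (16000·22.00 + 2130·280.0) / 18130 = 948400/18130 = 52.31 mg/L; combined flow 18130 L/s.
Decay over the reach: 52.31·exp(−kt) = 52.31·0.3853 = 20.16 mg/L.
Second outfall: C = (18130·20.16 + 2700·300.0)/20830 = 56.43 mg/L.

56.4 mg/L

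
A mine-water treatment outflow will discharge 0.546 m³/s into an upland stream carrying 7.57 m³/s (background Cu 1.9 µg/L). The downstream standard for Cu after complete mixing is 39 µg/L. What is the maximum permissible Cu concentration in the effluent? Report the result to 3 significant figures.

At the limit, (Qr·Cr + Qe·Cₑ)/(Qr + Qe) = 39:
Cₑ = (8.116·39 − 7.570·1.900) / 0.5460 = 553.4 µg/L.

553 µg/L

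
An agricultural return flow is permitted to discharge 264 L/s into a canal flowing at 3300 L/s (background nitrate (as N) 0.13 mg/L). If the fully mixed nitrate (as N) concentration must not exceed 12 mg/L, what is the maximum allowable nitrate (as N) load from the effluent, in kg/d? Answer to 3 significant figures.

3660 kg/d

Mass balance at the limit: 3300·0.1300 + 264.0·Cₑ = 3564·12 → Cₑ = 160.4 mg/L.
264.0 L/s = 0.2640 m³/s. Load = 0.2640 m³/s × 160.4 g/m³ × 86 400 s/d = 3658 kg/d.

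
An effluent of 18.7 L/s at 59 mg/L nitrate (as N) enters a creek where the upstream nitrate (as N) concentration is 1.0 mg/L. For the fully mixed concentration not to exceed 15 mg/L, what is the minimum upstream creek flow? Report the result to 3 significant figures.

58.8 L/s

Set C_mix = 15: (Q·1.000 + 18.70·59.00) / (Q + 18.70) = 15
→ Q = 18.70·(59.00 − 15)/(15 − 1.000) = 58.77 L/s.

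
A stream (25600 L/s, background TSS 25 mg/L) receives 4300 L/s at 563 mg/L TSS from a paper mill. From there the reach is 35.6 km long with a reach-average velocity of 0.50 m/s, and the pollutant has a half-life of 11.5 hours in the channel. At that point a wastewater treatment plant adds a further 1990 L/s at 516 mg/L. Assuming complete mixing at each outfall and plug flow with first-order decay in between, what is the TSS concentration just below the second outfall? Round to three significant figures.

Conservation of mass: C = (25600·25.00 + 4300·563.0) / 29900 = 3061000/29900 = 102.4 mg/L; combined flow 29900 L/s.
Travel time t = 35.6·1000 / 0.50 = 71200 s = 19.78 h.
Half-life 11.5 h → k = ln 2 / 11.5 = 0.06027 h⁻¹ = 1.447 d⁻¹.
Applying C = C₀e^(−kt): 102.4 × 0.3036 = 31.08 mg/L.
At the second outfall, C = (29900·31.08 + 1990·516.0) / (29900 + 1990) = 61.34 mg/L.

61.3 mg/L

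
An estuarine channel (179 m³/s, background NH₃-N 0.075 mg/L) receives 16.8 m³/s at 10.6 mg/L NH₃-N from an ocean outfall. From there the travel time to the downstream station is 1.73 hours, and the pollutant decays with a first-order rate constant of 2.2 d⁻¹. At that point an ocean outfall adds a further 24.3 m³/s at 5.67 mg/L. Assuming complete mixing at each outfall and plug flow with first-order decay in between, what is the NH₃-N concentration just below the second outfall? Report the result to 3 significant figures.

1.37 mg/L

After mixing, C = (179.0·0.07500 + 16.80·10.60) / 195.8 = 191.5/195.8 = 0.9781 mg/L; combined flow 195.8 m³/s.
Decay over the reach: 0.9781·exp(−kt) = 0.9781·0.8534 = 0.8346 mg/L.
Second outfall: C = (195.8·0.8346 + 24.30·5.670)/220.1 = 1.368 mg/L.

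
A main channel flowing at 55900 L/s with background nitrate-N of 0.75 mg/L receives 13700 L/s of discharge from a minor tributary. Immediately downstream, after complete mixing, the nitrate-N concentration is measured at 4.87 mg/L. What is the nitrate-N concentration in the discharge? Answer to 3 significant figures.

Mass balance: 55900·0.7500 + 13700·Cₑ = 69600·4.870
→ Cₑ = (69600·4.870 − 55900·0.7500) / 13700 = 21.68 mg/L.

21.7 mg/L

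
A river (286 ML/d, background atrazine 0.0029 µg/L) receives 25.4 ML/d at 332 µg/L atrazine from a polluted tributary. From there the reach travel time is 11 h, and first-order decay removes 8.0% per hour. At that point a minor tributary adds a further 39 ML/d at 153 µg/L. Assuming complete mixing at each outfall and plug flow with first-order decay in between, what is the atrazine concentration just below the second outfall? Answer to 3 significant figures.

Mixed concentration C = ΣQC/ΣQ = (286.0·0.002900 + 25.40·332.0) / 311.4 = 8434/311.4 = 27.08 µg/L; combined flow 311.4 ML/d.
8.0%/h lost → k = −ln(1 − 0.08) = 0.08338 h⁻¹.
First-order decay: C = 27.08·exp(−k·t) = 27.08·0.3996 = 10.82 µg/L.
Second outfall: C = (311.4·10.82 + 39.00·153.0)/350.4 = 26.65 µg/L.

26.6 µg/L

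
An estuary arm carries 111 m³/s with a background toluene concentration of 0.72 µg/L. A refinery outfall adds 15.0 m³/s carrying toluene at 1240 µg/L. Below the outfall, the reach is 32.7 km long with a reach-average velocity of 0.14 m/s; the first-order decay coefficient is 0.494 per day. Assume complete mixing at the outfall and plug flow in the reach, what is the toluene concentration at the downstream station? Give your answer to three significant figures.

After mixing, C = (111.0·0.7200 + 15.00·1240) / 126.0 = 18680/126.0 = 148.3 µg/L.
Travel time t = 32.7·1000 / 0.14 = 233600 s = 64.88 h.
First-order decay: C = 148.3·exp(−k·t) = 148.3·0.2630 = 39.00 µg/L.

39.0 µg/L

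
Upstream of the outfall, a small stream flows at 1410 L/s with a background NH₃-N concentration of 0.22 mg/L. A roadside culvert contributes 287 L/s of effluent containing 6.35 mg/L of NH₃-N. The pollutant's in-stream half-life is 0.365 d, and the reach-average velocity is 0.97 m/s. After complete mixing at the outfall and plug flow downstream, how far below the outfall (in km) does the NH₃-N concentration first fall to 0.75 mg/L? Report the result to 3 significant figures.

22.8 km

Conservation of mass: C = (1410·0.2200 + 287.0·6.350) / 1697 = 2133/1697 = 1.257 mg/L.
Half-life 0.365 d → k = ln 2 / 0.365 = 1.899 d⁻¹.
Set 1.257·exp(−k·t) = 0.75 → t = ln(1.257/0.75)/k = 23480 s = 6.524 h.
Distance = v·t = 0.97·23480 = 22780 m = 22.78 km.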